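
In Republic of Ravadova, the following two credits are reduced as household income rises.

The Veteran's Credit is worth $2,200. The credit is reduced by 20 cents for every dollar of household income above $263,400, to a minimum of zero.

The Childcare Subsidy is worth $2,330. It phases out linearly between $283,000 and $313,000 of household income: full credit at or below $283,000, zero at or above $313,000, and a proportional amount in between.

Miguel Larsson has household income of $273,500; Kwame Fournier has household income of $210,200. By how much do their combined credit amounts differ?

$2,020

Miguel ($273,500): Veteran's Credit: 20% of the $10,100 excess over $263,400 is $2,020; credit = $2,200 − $2,020 = $180. Childcare Subsidy: $273,500 is at or below the $283,000 threshold, so the full $2,330 applies. total $180 + $2,330 = $2,510
Kwame ($210,200): Veteran's Credit: $210,200 is at or below the $263,400 threshold, so the full $2,200 applies. Childcare Subsidy: $210,200 is at or below the $283,000 threshold, so the full $2,330 applies. total $2,200 + $2,330 = $4,530
Difference: |$2,510 − $4,530| = $2,020.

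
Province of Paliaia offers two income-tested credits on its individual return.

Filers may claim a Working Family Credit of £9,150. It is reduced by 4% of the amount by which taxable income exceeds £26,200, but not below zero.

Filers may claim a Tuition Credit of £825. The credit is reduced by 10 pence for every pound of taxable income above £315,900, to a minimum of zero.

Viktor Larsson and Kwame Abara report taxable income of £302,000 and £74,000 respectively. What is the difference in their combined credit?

Viktor (£302,000): Working Family Credit: 4% of the £275,800 excess over £26,200 is £11,032 ≥ base, so the credit is £0. Tuition Credit: £302,000 is at or below the £315,900 threshold, so the full £825 applies. total £0 + £825 = £825
Kwame (£74,000): Working Family Credit: 4% of the £47,800 excess over £26,200 is £1,912; credit = £9,150 − £1,912 = £7,238. Tuition Credit: £74,000 is at or below the £315,900 threshold, so the full £825 applies. total £7,238 + £825 = £8,063
Difference: |£825 − £8,063| = £7,238.

£7,238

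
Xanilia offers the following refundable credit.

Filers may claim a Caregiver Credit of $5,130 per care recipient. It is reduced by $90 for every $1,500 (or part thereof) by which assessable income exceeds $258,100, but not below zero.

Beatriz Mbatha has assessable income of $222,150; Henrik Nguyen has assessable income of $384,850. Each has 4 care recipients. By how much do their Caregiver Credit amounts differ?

Beatriz ($222,150): Caregiver Credit: base = 4 × $5,130 = $20,520. $222,150 is at or below the $258,100 threshold, so the full $20,520 applies.
Henrik ($384,850): Caregiver Credit: base = 4 × $5,130 = $20,520. income exceeds $258,100 by $126,750, which is 85 full-or-partial $1,500 increments; reduction = 85 × $90 = $7,650, leaving $12,870.
Difference: |$20,520 − $12,870| = $7,650.

$7,650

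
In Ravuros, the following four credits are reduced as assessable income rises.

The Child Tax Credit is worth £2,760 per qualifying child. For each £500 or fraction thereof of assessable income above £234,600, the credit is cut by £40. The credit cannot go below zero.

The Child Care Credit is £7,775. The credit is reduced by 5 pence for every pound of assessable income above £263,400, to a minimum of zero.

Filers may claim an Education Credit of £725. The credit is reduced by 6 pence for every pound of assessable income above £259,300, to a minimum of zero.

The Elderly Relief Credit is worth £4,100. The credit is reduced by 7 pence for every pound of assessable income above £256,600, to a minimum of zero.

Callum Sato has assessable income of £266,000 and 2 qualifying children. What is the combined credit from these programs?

£14,410

Child Tax Credit: base = 2 × £2,760 = £5,520. income exceeds £234,600 by £31,400, which is 63 full-or-partial £500 increments; reduction = 63 × £40 = £2,520, leaving £3,000.
Child Care Credit: 5% of the £2,600 excess over £263,400 is £130; credit = £7,775 − £130 = £7,645.
Education Credit: 6% of the £6,700 excess over £259,300 is £402; credit = £725 − £402 = £323.
Elderly Relief Credit: 7% of the £9,400 excess over £256,600 is £658; credit = £4,100 − £658 = £3,442.
Total: £3,000 + £7,645 + £323 + £3,442 = £14,410.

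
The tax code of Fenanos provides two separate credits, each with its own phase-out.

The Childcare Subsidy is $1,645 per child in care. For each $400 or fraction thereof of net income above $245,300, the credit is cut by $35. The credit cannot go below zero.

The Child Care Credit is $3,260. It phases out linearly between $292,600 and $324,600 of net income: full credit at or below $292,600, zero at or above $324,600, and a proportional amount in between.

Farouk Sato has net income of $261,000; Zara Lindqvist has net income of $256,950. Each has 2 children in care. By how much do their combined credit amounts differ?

$350

Farouk ($261,000): Childcare Subsidy: base = 2 × $1,645 = $3,290. income exceeds $245,300 by $15,700, which is 40 full-or-partial $400 increments; reduction = 40 × $35 = $1,400, leaving $1,890. Child Care Credit: $261,000 is at or below the $292,600 threshold, so the full $3,260 applies. total $1,890 + $3,260 = $5,150
Zara ($256,950): Childcare Subsidy: base = 2 × $1,645 = $3,290. income exceeds $245,300 by $11,650, which is 30 full-or-partial $400 increments; reduction = 30 × $35 = $1,050, leaving $2,240. Child Care Credit: $256,950 is at or below the $292,600 threshold, so the full $3,260 applies. total $2,240 + $3,260 = $5,500
Difference: |$5,150 − $5,500| = $350.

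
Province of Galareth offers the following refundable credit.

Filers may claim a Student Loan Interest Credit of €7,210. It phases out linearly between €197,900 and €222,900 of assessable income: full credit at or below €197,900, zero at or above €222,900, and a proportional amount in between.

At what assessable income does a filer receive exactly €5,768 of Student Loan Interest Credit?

€202,900

€5,768 is 5,768/7,210 of the full €7,210, so 1,442/7,210 of the €25,000 range has been used: income = €197,900 + €25,000 × 1,442/7,210 = €202,900.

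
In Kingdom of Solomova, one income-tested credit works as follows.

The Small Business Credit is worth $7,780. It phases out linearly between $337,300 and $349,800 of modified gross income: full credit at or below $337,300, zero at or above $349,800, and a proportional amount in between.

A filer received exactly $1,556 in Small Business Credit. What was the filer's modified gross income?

$1,556 is 1,556/7,780 of the full $7,780, so 6,224/7,780 of the $12,500 range has been used: income = $337,300 + $12,500 × 6,224/7,780 = $347,300.

$347,300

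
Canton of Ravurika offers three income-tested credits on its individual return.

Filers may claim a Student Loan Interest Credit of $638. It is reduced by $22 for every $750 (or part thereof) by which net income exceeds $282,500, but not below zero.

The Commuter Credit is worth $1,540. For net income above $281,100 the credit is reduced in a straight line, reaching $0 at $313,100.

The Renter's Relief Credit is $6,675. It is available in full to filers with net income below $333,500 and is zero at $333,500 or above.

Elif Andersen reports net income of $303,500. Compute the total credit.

$7,159

Student Loan Interest Credit: income exceeds $282,500 by $21,000, which is 28 full-or-partial $750 increments; reduction = 28 × $22 = $616, leaving $22.
Commuter Credit: $303,500 is $22,400 into a $32,000 phase-out range, leaving 9,600/32,000 of the credit: $1,540 × 9,600/32,000 = $462.
Renter's Relief Credit: $303,500 is below the $333,500 cutoff, so the full $6,675 applies.
Total: $22 + $462 + $6,675 = $7,159.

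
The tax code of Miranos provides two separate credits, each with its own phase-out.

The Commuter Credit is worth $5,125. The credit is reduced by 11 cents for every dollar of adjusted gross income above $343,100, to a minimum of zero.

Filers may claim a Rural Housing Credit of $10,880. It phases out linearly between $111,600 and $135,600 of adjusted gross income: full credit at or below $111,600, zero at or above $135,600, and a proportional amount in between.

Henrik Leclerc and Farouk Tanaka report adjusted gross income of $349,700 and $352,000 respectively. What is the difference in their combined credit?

Henrik ($349,700): Commuter Credit: 11% of the $6,600 excess over $343,100 is $726; credit = $5,125 − $726 = $4,399. Rural Housing Credit: $349,700 is at or above $135,600, so the credit is $0. total $4,399 + $0 = $4,399
Farouk ($352,000): Commuter Credit: 11% of the $8,900 excess over $343,100 is $979; credit = $5,125 − $979 = $4,146. Rural Housing Credit: $352,000 is at or above $135,600, so the credit is $0. total $4,146 + $0 = $4,146
Difference: |$4,399 − $4,146| = $253.

$253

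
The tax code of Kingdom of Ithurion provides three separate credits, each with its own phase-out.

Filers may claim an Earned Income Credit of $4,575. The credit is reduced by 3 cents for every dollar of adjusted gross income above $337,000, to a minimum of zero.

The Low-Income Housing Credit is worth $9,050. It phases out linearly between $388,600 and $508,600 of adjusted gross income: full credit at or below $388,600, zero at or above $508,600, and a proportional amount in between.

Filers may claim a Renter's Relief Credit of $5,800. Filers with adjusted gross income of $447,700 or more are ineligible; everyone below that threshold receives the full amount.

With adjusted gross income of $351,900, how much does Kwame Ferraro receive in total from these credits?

Earned Income Credit: 3% of the $14,900 excess over $337,000 is $447; credit = $4,575 − $447 = $4,128.
Low-Income Housing Credit: $351,900 is at or below the $388,600 threshold, so the full $9,050 applies.
Renter's Relief Credit: $351,900 is below the $447,700 cutoff, so the full $5,800 applies.
Total: $4,128 + $9,050 + $5,800 = $18,978.

$18,978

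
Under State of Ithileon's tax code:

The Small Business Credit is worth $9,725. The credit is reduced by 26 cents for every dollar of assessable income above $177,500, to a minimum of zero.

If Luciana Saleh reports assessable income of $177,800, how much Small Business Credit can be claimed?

Small Business Credit: 26% of the $300 excess over $177,500 is $78; credit = $9,725 − $78 = $9,647.

$9,647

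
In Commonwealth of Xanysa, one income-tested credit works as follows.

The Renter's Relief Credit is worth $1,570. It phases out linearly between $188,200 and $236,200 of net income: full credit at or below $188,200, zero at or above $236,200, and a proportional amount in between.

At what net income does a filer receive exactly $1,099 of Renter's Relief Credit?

$202,600

$1,099 is 1,099/1,570 of the full $1,570, so 471/1,570 of the $48,000 range has been used: income = $188,200 + $48,000 × 471/1,570 = $202,600.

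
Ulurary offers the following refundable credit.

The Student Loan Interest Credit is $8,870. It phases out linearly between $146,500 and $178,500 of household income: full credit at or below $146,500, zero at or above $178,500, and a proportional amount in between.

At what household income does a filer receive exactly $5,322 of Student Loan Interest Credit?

$5,322 is 5,322/8,870 of the full $8,870, so 3,548/8,870 of the $32,000 range has been used: income = $146,500 + $32,000 × 3,548/8,870 = $159,300.

$159,300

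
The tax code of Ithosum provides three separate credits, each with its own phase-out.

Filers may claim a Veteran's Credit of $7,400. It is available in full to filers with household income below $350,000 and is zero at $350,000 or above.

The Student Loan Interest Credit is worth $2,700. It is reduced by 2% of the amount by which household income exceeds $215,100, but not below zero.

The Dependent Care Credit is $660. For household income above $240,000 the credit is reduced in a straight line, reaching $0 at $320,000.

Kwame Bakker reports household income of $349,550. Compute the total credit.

Veteran's Credit: $349,550 is below the $350,000 cutoff, so the full $7,400 applies.
Student Loan Interest Credit: 2% of the $134,450 excess over $215,100 is $2,689; credit = $2,700 − $2,689 = $11.
Dependent Care Credit: $349,550 is at or above $320,000, so the credit is $0.
Total: $7,400 + $11 + $0 = $7,411.

$7,411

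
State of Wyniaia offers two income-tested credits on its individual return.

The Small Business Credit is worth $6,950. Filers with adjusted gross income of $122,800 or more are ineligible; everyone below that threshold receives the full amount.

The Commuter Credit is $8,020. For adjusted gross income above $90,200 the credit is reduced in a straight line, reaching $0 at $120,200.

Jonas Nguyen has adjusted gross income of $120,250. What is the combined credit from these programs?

$6,950

Small Business Credit: $120,250 is below the $122,800 cutoff, so the full $6,950 applies.
Commuter Credit: $120,250 is at or above $120,200, so the credit is $0.
Total: $6,950 + $0 = $6,950.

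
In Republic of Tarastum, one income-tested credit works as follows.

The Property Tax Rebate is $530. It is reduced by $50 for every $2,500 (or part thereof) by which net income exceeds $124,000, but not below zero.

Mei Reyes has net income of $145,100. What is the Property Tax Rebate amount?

$80

Property Tax Rebate: income exceeds $124,000 by $21,100, which is 9 full-or-partial $2,500 increments; reduction = 9 × $50 = $450, leaving $80.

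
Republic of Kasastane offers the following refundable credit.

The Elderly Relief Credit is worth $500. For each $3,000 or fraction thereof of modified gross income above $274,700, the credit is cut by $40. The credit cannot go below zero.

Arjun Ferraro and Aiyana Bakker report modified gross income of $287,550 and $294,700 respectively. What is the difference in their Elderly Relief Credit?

Arjun ($287,550): Elderly Relief Credit: income exceeds $274,700 by $12,850, which is 5 full-or-partial $3,000 increments; reduction = 5 × $40 = $200, leaving $300.
Aiyana ($294,700): Elderly Relief Credit: income exceeds $274,700 by $20,000, which is 7 full-or-partial $3,000 increments; reduction = 7 × $40 = $280, leaving $220.
Difference: |$300 − $220| = $80.

$80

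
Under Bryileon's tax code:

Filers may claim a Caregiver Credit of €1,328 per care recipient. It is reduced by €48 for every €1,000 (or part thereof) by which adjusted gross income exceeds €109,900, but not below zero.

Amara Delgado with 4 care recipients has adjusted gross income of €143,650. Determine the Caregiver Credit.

€3,680

Caregiver Credit: base = 4 × €1,328 = €5,312. income exceeds €109,900 by €33,750, which is 34 full-or-partial €1,000 increments; reduction = 34 × €48 = €1,632, leaving €3,680.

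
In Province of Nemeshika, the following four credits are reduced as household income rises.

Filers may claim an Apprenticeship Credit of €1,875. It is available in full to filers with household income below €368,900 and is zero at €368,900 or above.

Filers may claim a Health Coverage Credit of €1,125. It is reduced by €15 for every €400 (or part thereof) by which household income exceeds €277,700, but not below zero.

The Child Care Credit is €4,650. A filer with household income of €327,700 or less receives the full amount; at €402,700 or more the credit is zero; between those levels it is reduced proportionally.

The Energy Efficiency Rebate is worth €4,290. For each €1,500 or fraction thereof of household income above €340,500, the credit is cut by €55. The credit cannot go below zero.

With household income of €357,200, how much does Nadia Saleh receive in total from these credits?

Apprenticeship Credit: €357,200 is below the €368,900 cutoff, so the full €1,875 applies.
Health Coverage Credit: income exceeds €277,700 by €79,500 → 199 increments × €15 = €2,985 ≥ base, so the credit is €0.
Child Care Credit: €357,200 is €29,500 into a €75,000 phase-out range, leaving 45,500/75,000 of the credit: €4,650 × 45,500/75,000 = €2,821.
Energy Efficiency Rebate: income exceeds €340,500 by €16,700, which is 12 full-or-partial €1,500 increments; reduction = 12 × €55 = €660, leaving €3,630.
Total: €1,875 + €0 + €2,821 + €3,630 = €8,326.

€8,326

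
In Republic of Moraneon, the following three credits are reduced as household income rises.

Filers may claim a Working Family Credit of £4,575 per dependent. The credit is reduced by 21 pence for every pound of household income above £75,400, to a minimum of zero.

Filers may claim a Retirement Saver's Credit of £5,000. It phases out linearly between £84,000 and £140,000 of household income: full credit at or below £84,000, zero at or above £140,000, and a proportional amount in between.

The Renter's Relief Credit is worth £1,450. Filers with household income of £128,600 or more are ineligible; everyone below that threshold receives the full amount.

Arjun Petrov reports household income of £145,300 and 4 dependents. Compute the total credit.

Working Family Credit: base = 4 × £4,575 = £18,300. 21% of the £69,900 excess over £75,400 is £14,679; credit = £18,300 − £14,679 = £3,621.
Retirement Saver's Credit: £145,300 is at or above £140,000, so the credit is £0.
Renter's Relief Credit: £145,300 meets or exceeds the £128,600 cutoff, so the credit is £0.
Total: £3,621 + £0 + £0 = £3,621.

£3,621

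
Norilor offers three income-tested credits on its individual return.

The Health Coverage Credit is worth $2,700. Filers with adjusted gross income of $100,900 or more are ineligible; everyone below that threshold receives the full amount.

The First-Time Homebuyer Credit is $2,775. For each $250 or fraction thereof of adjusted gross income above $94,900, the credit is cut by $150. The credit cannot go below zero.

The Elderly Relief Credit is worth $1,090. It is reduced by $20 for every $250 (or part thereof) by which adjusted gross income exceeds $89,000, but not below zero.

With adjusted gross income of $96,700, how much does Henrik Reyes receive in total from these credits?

Health Coverage Credit: $96,700 is below the $100,900 cutoff, so the full $2,700 applies.
First-Time Homebuyer Credit: income exceeds $94,900 by $1,800, which is 8 full-or-partial $250 increments; reduction = 8 × $150 = $1,200, leaving $1,575.
Elderly Relief Credit: income exceeds $89,000 by $7,700, which is 31 full-or-partial $250 increments; reduction = 31 × $20 = $620, leaving $470.
Total: $2,700 + $1,575 + $470 = $4,745.

$4,745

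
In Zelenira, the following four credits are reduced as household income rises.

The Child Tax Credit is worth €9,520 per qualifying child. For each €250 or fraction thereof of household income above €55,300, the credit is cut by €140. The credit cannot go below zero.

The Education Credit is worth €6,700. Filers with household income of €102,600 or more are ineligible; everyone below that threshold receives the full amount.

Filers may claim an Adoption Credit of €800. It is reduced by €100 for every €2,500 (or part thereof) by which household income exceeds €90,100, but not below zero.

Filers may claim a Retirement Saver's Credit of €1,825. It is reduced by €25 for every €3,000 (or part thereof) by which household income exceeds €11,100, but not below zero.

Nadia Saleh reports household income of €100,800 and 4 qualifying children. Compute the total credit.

Child Tax Credit: base = 4 × €9,520 = €38,080. income exceeds €55,300 by €45,500, which is 182 full-or-partial €250 increments; reduction = 182 × €140 = €25,480, leaving €12,600.
Education Credit: €100,800 is below the €102,600 cutoff, so the full €6,700 applies.
Adoption Credit: income exceeds €90,100 by €10,700, which is 5 full-or-partial €2,500 increments; reduction = 5 × €100 = €500, leaving €300.
Retirement Saver's Credit: income exceeds €11,100 by €89,700, which is 30 full-or-partial €3,000 increments; reduction = 30 × €25 = €750, leaving €1,075.
Total: €12,600 + €6,700 + €300 + €1,075 = €20,675.

€20,675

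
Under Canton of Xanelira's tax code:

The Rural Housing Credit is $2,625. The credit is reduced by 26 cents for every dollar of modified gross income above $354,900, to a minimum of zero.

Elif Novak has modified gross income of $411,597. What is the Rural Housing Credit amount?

$0

Rural Housing Credit: 26% of the $56,697 excess over $354,900 is $14,741.22 ≥ base, so the credit is $0.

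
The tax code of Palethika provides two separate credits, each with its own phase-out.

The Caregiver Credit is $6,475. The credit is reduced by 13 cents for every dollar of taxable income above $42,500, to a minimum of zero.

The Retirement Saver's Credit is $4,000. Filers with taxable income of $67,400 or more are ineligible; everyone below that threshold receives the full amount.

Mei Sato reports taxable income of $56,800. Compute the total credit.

$8,616

Caregiver Credit: 13% of the $14,300 excess over $42,500 is $1,859; credit = $6,475 − $1,859 = $4,616.
Retirement Saver's Credit: $56,800 is below the $67,400 cutoff, so the full $4,000 applies.
Total: $4,616 + $4,000 = $8,616.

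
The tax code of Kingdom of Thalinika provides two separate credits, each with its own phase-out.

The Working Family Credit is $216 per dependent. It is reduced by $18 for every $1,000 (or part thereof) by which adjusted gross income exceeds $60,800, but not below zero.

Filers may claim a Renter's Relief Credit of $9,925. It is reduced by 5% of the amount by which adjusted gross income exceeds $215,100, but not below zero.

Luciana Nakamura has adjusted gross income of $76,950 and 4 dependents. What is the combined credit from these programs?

Working Family Credit: base = 4 × $216 = $864. income exceeds $60,800 by $16,150, which is 17 full-or-partial $1,000 increments; reduction = 17 × $18 = $306, leaving $558.
Renter's Relief Credit: $76,950 is at or below the $215,100 threshold, so the full $9,925 applies.
Total: $558 + $9,925 = $10,483.

$10,483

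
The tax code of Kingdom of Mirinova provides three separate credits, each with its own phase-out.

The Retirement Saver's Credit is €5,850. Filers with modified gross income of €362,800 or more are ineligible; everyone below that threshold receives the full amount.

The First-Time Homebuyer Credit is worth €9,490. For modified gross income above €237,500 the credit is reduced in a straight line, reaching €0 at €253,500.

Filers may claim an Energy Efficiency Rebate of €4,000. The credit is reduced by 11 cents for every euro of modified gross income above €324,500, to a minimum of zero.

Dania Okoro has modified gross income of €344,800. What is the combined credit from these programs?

€7,617

Retirement Saver's Credit: €344,800 is below the €362,800 cutoff, so the full €5,850 applies.
First-Time Homebuyer Credit: €344,800 is at or above €253,500, so the credit is €0.
Energy Efficiency Rebate: 11% of the €20,300 excess over €324,500 is €2,233; credit = €4,000 − €2,233 = €1,767.
Total: €5,850 + €0 + €1,767 = €7,617.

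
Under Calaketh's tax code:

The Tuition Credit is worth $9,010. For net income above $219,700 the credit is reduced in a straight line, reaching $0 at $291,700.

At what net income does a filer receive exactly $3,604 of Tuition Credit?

$262,900

$3,604 is 3,604/9,010 of the full $9,010, so 5,406/9,010 of the $72,000 range has been used: income = $219,700 + $72,000 × 5,406/9,010 = $262,900.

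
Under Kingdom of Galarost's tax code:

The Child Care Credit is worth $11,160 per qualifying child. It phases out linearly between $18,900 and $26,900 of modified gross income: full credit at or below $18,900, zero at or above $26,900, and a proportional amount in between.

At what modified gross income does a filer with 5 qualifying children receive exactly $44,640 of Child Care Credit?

Full credit = 5 × $11,160 = $55,800.
$44,640 is 44,640/55,800 of the full $55,800, so 11,160/55,800 of the $8,000 range has been used: income = $18,900 + $8,000 × 11,160/55,800 = $20,500.

$20,500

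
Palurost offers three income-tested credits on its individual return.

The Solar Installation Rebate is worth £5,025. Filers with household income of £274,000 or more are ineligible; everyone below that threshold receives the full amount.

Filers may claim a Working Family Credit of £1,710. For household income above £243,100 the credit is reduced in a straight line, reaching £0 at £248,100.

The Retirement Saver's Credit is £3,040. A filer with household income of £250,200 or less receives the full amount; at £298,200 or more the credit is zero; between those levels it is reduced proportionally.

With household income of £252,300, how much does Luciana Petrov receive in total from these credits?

£7,932

Solar Installation Rebate: £252,300 is below the £274,000 cutoff, so the full £5,025 applies.
Working Family Credit: £252,300 is at or above £248,100, so the credit is £0.
Retirement Saver's Credit: £252,300 is £2,100 into a £48,000 phase-out range, leaving 45,900/48,000 of the credit: £3,040 × 45,900/48,000 = £2,907.
Total: £5,025 + £0 + £2,907 = £7,932.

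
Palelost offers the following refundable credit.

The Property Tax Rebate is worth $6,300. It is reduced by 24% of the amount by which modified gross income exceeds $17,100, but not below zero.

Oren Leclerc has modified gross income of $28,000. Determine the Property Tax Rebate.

$3,684

Property Tax Rebate: 24% of the $10,900 excess over $17,100 is $2,616; credit = $6,300 − $2,616 = $3,684.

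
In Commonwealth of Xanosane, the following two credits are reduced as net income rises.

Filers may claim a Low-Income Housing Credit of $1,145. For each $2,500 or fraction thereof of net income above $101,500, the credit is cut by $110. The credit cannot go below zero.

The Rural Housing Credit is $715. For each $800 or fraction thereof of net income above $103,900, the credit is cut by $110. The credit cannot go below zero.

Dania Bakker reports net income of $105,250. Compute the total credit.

Low-Income Housing Credit: income exceeds $101,500 by $3,750, which is 2 full-or-partial $2,500 increments; reduction = 2 × $110 = $220, leaving $925.
Rural Housing Credit: income exceeds $103,900 by $1,350, which is 2 full-or-partial $800 increments; reduction = 2 × $110 = $220, leaving $495.
Total: $925 + $495 = $1,420.

$1,420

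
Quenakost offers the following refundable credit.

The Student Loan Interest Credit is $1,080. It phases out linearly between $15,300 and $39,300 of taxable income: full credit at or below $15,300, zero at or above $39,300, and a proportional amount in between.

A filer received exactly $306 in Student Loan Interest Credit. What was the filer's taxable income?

$32,500

$306 is 306/1,080 of the full $1,080, so 774/1,080 of the $24,000 range has been used: income = $15,300 + $24,000 × 774/1,080 = $32,500.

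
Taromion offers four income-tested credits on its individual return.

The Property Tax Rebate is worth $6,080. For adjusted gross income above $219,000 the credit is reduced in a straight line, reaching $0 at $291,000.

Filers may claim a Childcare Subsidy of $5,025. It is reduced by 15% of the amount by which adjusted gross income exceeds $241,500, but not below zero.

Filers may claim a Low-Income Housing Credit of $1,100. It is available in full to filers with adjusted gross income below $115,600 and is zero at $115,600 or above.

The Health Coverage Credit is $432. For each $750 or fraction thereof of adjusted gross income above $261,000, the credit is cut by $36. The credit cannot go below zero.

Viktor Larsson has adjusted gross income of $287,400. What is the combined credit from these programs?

$304

Property Tax Rebate: $287,400 is $68,400 into a $72,000 phase-out range, leaving 3,600/72,000 of the credit: $6,080 × 3,600/72,000 = $304.
Childcare Subsidy: 15% of the $45,900 excess over $241,500 is $6,885 ≥ base, so the credit is $0.
Low-Income Housing Credit: $287,400 meets or exceeds the $115,600 cutoff, so the credit is $0.
Health Coverage Credit: income exceeds $261,000 by $26,400 → 36 increments × $36 = $1,296 ≥ base, so the credit is $0.
Total: $304 + $0 + $0 + $0 = $304.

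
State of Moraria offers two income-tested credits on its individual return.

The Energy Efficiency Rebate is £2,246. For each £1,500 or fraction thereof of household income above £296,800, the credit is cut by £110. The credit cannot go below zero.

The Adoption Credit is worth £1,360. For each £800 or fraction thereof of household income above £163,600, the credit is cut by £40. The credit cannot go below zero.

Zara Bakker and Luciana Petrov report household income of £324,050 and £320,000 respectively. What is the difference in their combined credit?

Zara (£324,050): Energy Efficiency Rebate: income exceeds £296,800 by £27,250, which is 19 full-or-partial £1,500 increments; reduction = 19 × £110 = £2,090, leaving £156. Adoption Credit: income exceeds £163,600 by £160,450 → 201 increments × £40 = £8,040 ≥ base, so the credit is £0. total £156 + £0 = £156
Luciana (£320,000): Energy Efficiency Rebate: income exceeds £296,800 by £23,200, which is 16 full-or-partial £1,500 increments; reduction = 16 × £110 = £1,760, leaving £486. Adoption Credit: income exceeds £163,600 by £156,400 → 196 increments × £40 = £7,840 ≥ base, so the credit is £0. total £486 + £0 = £486
Difference: |£156 − £486| = £330.

£330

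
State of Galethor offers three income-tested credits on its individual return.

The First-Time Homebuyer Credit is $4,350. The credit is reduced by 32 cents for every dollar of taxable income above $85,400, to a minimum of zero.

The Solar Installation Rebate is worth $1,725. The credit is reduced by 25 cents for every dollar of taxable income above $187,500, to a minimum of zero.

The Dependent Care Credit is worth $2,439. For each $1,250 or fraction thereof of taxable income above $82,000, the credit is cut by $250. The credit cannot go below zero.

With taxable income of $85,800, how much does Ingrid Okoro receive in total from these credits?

First-Time Homebuyer Credit: 32% of the $400 excess over $85,400 is $128; credit = $4,350 − $128 = $4,222.
Solar Installation Rebate: $85,800 is at or below the $187,500 threshold, so the full $1,725 applies.
Dependent Care Credit: income exceeds $82,000 by $3,800, which is 4 full-or-partial $1,250 increments; reduction = 4 × $250 = $1,000, leaving $1,439.
Total: $4,222 + $1,725 + $1,439 = $7,386.

$7,386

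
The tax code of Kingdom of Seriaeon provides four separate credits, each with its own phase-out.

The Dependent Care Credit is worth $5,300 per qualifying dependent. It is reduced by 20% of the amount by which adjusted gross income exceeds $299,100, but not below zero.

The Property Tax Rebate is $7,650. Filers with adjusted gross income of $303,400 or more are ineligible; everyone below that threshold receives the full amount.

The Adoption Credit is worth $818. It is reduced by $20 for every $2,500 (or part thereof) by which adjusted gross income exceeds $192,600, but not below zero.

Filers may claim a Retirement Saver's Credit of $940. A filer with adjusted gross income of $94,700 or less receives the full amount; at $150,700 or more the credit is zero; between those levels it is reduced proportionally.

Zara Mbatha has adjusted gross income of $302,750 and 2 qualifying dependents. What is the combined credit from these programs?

$17,520

Dependent Care Credit: base = 2 × $5,300 = $10,600. 20% of the $3,650 excess over $299,100 is $730; credit = $10,600 − $730 = $9,870.
Property Tax Rebate: $302,750 is below the $303,400 cutoff, so the full $7,650 applies.
Adoption Credit: income exceeds $192,600 by $110,150 → 45 increments × $20 = $900 ≥ base, so the credit is $0.
Retirement Saver's Credit: $302,750 is at or above $150,700, so the credit is $0.
Total: $9,870 + $7,650 + $0 + $0 = $17,520.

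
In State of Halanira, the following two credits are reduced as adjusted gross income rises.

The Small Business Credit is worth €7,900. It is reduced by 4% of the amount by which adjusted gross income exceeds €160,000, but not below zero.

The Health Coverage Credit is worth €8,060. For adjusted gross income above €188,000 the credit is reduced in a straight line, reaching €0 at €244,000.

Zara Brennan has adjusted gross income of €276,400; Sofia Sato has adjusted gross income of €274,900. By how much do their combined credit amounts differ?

Zara (€276,400): Small Business Credit: 4% of the €116,400 excess over €160,000 is €4,656; credit = €7,900 − €4,656 = €3,244. Health Coverage Credit: €276,400 is at or above €244,000, so the credit is €0. total €3,244 + €0 = €3,244
Sofia (€274,900): Small Business Credit: 4% of the €114,900 excess over €160,000 is €4,596; credit = €7,900 − €4,596 = €3,304. Health Coverage Credit: €274,900 is at or above €244,000, so the credit is €0. total €3,304 + €0 = €3,304
Difference: |€3,244 − €3,304| = €60.

€60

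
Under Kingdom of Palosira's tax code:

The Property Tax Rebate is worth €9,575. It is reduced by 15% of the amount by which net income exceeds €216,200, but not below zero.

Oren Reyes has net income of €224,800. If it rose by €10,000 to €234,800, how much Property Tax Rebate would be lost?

At €224,800 — 15% of the €8,600 excess over €216,200 is €1,290; credit = €9,575 − €1,290 = €8,285.
At €234,800 — 15% of the €18,600 excess over €216,200 is €2,790; credit = €9,575 − €2,790 = €6,785.
Lost: €8,285 − €6,785 = €1,500.

€1,500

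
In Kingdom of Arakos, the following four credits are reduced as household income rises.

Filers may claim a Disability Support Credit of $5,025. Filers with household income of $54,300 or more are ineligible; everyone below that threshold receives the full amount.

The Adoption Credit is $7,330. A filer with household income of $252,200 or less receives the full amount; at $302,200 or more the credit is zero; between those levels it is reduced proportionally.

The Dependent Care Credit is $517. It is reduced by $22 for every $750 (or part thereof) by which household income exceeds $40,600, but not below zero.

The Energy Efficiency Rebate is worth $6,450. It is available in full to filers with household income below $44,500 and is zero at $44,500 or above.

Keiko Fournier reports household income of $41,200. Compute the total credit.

Disability Support Credit: $41,200 is below the $54,300 cutoff, so the full $5,025 applies.
Adoption Credit: $41,200 is at or below the $252,200 threshold, so the full $7,330 applies.
Dependent Care Credit: income exceeds $40,600 by $600, which is 1 full-or-partial $750 increment; reduction = 1 × $22 = $22, leaving $495.
Energy Efficiency Rebate: $41,200 is below the $44,500 cutoff, so the full $6,450 applies.
Total: $5,025 + $7,330 + $495 + $6,450 = $19,300.

$19,300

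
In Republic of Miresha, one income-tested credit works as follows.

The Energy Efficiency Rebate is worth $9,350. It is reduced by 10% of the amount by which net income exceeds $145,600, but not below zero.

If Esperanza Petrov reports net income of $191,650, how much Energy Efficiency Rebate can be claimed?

$4,745

Energy Efficiency Rebate: 10% of the $46,050 excess over $145,600 is $4,605; credit = $9,350 − $4,605 = $4,745.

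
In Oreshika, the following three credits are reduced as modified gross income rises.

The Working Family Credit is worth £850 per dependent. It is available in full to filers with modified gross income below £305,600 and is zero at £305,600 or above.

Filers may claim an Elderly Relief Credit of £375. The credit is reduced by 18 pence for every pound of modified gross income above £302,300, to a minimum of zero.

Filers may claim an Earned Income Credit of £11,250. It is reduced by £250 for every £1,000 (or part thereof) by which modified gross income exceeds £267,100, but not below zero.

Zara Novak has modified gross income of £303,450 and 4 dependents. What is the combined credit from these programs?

£5,568

Working Family Credit: base = 4 × £850 = £3,400. £303,450 is below the £305,600 cutoff, so the full £3,400 applies.
Elderly Relief Credit: 18% of the £1,150 excess over £302,300 is £207; credit = £375 − £207 = £168.
Earned Income Credit: income exceeds £267,100 by £36,350, which is 37 full-or-partial £1,000 increments; reduction = 37 × £250 = £9,250, leaving £2,000.
Total: £3,400 + £168 + £2,000 = £5,568.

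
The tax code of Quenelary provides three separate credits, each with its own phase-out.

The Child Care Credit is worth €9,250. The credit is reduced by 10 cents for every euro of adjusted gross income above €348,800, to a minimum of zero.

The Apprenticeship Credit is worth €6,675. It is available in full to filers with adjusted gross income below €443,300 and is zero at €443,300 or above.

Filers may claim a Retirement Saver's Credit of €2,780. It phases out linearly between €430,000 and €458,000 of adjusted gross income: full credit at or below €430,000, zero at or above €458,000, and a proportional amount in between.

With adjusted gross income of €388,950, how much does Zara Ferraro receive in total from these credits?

€14,690

Child Care Credit: 10% of the €40,150 excess over €348,800 is €4,015; credit = €9,250 − €4,015 = €5,235.
Apprenticeship Credit: €388,950 is below the €443,300 cutoff, so the full €6,675 applies.
Retirement Saver's Credit: €388,950 is at or below the €430,000 threshold, so the full €2,780 applies.
Total: €5,235 + €6,675 + €2,780 = €14,690.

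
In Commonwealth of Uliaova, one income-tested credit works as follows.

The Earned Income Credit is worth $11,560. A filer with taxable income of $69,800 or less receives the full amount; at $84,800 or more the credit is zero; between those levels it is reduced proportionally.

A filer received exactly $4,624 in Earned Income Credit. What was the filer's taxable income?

$4,624 is 4,624/11,560 of the full $11,560, so 6,936/11,560 of the $15,000 range has been used: income = $69,800 + $15,000 × 6,936/11,560 = $78,800.

$78,800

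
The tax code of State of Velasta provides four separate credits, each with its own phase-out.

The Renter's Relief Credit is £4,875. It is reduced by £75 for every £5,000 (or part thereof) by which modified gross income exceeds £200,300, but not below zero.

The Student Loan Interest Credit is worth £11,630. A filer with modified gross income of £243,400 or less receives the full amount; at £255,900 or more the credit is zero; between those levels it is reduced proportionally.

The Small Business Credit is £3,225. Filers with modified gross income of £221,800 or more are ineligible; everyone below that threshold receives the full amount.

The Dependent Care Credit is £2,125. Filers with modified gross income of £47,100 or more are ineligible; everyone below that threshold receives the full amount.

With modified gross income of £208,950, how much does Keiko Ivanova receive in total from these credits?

Renter's Relief Credit: income exceeds £200,300 by £8,650, which is 2 full-or-partial £5,000 increments; reduction = 2 × £75 = £150, leaving £4,725.
Student Loan Interest Credit: £208,950 is at or below the £243,400 threshold, so the full £11,630 applies.
Small Business Credit: £208,950 is below the £221,800 cutoff, so the full £3,225 applies.
Dependent Care Credit: £208,950 meets or exceeds the £47,100 cutoff, so the credit is £0.
Total: £4,725 + £11,630 + £3,225 + £0 = £19,580.

£19,580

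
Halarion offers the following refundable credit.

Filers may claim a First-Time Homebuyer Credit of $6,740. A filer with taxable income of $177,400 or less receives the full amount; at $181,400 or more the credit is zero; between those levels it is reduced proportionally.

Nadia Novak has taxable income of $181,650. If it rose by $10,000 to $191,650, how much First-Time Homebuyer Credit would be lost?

$0

At $181,650 — $181,650 is at or above $181,400, so the credit is $0.
At $191,650 — $191,650 is at or above $181,400, so the credit is $0.
Lost: $0 − $0 = $0.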